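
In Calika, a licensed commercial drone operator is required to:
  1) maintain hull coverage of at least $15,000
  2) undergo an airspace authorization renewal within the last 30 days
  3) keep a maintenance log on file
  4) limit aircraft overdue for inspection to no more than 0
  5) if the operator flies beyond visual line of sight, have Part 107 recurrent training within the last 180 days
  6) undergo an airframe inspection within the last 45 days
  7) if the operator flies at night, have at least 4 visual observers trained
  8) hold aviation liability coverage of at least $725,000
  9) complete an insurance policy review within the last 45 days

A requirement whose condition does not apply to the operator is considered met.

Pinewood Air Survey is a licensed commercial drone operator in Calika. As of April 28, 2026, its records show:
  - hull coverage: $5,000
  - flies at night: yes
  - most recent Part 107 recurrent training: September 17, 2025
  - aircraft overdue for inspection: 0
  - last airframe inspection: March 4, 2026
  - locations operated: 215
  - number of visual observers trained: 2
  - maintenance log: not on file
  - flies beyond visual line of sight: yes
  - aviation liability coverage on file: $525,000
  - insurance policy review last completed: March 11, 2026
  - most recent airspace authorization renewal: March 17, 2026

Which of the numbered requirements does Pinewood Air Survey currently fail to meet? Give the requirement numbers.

1, 2, 3, 5, 6, 7, 8, 9

1. hull coverage $5,000 < $15,000 → not met
2. airspace authorization renewal 42 days ago vs limit 30 → not met
3. maintenance log absent → not met
4. aircraft overdue for inspection 0 ≤ 0 → met
5. condition 'flies beyond visual line of sight' holds; Part 107 recurrent training 223 days ago vs limit 180 → not met
6. airframe inspection 55 days ago vs limit 45 → not met
7. condition 'flies at night' holds; visual observers trained 2 < 4 → not met
8. aviation liability coverage $525,000 < $725,000 → not met
9. insurance policy review 48 days ago vs limit 45 → not met
Not met: 1, 2, 3, 5, 6, 7, 8, 9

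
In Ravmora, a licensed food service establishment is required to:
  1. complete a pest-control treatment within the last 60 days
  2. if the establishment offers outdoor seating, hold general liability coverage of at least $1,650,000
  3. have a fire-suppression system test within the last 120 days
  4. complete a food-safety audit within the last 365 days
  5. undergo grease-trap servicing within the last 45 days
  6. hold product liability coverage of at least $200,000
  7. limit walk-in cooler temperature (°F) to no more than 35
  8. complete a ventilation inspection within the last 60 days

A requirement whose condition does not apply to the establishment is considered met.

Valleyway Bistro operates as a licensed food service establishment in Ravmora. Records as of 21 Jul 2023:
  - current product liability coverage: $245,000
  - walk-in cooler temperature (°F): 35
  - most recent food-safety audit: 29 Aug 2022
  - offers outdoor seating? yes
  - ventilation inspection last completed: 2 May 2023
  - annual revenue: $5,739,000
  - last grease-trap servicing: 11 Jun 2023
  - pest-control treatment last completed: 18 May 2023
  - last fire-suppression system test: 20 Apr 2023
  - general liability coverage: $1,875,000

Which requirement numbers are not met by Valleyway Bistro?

1, 8

1. pest-control treatment 64 days ago vs limit 60 → not met
2. condition 'offers outdoor seating' holds; general liability coverage $1,875,000 ≥ $1,650,000 → met
3. fire-suppression system test 92 days ago vs limit 120 → met
4. food-safety audit 326 days ago vs limit 365 → met
5. grease-trap servicing 40 days ago vs limit 45 → met
6. product liability coverage $245,000 ≥ $200,000 → met
7. walk-in cooler temperature (°F) 35 ≤ 35 → met
8. ventilation inspection 80 days ago vs limit 60 → not met
Not met: 1, 8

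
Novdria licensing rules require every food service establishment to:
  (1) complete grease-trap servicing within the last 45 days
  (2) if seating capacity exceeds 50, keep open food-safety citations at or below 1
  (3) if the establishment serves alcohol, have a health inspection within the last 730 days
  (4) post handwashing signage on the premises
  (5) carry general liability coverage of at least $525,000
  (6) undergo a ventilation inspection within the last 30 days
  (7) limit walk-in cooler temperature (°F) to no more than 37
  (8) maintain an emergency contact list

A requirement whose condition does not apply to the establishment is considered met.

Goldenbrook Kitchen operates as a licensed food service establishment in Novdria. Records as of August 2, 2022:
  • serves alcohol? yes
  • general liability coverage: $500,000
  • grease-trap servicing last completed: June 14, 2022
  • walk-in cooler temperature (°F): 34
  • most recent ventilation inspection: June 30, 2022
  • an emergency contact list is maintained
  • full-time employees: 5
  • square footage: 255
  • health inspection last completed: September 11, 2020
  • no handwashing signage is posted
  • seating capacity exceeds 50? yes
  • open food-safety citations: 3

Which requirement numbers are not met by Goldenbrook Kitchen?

1. grease-trap servicing 49 days ago vs limit 45 → not met
2. condition 'seating capacity exceeds 50' holds; open food-safety citations 3 > 1 → not met
3. condition 'serves alcohol' holds; health inspection 690 days ago vs limit 730 → met
4. handwashing signage absent → not met
5. general liability coverage $500,000 < $525,000 → not met
6. ventilation inspection 33 days ago vs limit 30 → not met
7. walk-in cooler temperature (°F) 34 ≤ 37 → met
8. emergency contact list present → met
Not met: 1, 2, 4, 5, 6

1, 2, 4, 5, 6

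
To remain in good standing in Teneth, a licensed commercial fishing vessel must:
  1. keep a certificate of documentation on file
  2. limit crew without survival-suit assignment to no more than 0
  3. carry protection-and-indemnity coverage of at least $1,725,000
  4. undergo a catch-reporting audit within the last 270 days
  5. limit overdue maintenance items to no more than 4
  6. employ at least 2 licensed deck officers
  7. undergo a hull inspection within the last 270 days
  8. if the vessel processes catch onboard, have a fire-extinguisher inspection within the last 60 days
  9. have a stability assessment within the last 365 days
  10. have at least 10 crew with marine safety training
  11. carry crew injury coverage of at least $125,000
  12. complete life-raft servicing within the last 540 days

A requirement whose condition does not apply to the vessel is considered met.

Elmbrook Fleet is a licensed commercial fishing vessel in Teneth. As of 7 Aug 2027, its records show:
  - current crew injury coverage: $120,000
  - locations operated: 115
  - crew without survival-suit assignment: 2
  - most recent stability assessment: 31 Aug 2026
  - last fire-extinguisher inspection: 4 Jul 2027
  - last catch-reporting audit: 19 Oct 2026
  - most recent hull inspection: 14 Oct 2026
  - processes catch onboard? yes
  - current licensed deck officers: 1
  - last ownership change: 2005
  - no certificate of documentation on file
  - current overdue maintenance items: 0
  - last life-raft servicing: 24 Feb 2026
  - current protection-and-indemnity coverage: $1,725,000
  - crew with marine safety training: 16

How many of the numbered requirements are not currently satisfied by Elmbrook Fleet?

6

1. certificate of documentation absent → not met
2. crew without survival-suit assignment 2 > 0 → not met
3. protection-and-indemnity coverage $1,725,000 ≥ $1,725,000 → met
4. catch-reporting audit 292 days ago vs limit 270 → not met
5. overdue maintenance items 0 ≤ 4 → met
6. licensed deck officers 1 < 2 → not met
7. hull inspection 297 days ago vs limit 270 → not met
8. condition 'processes catch onboard' holds; fire-extinguisher inspection 34 days ago vs limit 60 → met
9. stability assessment 341 days ago vs limit 365 → met
10. crew with marine safety training 16 ≥ 10 → met
11. crew injury coverage $120,000 < $125,000 → not met
12. life-raft servicing 529 days ago vs limit 540 → met
Not met: 6 of 12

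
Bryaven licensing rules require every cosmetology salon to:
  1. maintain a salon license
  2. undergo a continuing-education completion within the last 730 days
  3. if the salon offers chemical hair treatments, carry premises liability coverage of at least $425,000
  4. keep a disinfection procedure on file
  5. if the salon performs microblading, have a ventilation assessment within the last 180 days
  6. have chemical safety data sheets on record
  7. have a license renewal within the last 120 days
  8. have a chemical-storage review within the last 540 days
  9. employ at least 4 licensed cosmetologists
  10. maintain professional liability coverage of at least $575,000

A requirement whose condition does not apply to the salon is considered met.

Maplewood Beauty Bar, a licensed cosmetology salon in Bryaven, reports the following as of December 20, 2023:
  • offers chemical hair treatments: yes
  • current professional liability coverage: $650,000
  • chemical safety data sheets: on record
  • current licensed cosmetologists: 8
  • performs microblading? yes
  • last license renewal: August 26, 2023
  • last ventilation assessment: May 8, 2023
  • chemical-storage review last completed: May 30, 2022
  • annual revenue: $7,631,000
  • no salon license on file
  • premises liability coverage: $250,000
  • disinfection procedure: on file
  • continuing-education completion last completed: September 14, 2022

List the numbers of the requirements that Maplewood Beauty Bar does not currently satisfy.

1. salon license absent → not met
2. continuing-education completion 462 days ago vs limit 730 → met
3. condition 'offers chemical hair treatments' holds; premises liability coverage $250,000 < $425,000 → not met
4. disinfection procedure present → met
5. condition 'performs microblading' holds; ventilation assessment 226 days ago vs limit 180 → not met
6. chemical safety data sheets present → met
7. license renewal 116 days ago vs limit 120 → met
8. chemical-storage review 569 days ago vs limit 540 → not met
9. licensed cosmetologists 8 ≥ 4 → met
10. professional liability coverage $650,000 ≥ $575,000 → met
Not met: 1, 3, 5, 8

1, 3, 5, 8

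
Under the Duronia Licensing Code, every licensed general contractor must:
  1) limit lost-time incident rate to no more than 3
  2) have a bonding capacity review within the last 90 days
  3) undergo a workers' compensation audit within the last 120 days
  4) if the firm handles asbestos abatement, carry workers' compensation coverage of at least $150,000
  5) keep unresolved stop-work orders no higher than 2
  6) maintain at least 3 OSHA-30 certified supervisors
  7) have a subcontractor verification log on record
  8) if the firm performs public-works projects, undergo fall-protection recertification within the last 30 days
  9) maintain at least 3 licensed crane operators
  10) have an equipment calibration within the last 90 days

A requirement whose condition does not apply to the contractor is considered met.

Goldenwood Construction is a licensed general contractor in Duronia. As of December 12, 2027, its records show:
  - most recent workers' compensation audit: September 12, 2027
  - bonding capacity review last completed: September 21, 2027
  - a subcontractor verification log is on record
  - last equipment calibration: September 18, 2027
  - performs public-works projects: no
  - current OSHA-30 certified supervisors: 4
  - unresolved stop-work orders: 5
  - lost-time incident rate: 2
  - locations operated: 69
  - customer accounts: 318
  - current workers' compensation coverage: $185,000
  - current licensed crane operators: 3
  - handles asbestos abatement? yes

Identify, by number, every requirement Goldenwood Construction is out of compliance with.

5

1. lost-time incident rate 2 ≤ 3 → met
2. bonding capacity review 82 days ago vs limit 90 → met
3. workers' compensation audit 91 days ago vs limit 120 → met
4. condition 'handles asbestos abatement' holds; workers' compensation coverage $185,000 ≥ $150,000 → met
5. unresolved stop-work orders 5 > 2 → not met
6. OSHA-30 certified supervisors 4 ≥ 3 → met
7. subcontractor verification log present → met
8. condition 'performs public-works projects' does not hold → requirement n/a → met
9. licensed crane operators 3 ≥ 3 → met
10. equipment calibration 85 days ago vs limit 90 → met
Not met: 5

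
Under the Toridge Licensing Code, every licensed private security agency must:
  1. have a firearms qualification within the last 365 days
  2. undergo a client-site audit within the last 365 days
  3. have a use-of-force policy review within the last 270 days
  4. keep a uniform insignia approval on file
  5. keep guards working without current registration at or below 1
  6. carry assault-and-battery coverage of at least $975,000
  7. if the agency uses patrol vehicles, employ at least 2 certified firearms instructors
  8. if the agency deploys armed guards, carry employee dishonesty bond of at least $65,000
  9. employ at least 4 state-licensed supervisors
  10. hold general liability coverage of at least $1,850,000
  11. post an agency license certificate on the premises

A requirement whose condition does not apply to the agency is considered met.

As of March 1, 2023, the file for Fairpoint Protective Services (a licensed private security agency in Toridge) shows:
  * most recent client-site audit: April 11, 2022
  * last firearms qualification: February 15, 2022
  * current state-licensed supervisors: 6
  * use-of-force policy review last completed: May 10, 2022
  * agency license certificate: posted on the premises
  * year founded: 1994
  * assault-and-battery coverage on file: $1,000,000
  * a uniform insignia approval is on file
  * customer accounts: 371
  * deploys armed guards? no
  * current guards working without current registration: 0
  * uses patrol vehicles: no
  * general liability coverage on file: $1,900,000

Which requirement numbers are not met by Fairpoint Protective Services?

1, 3

1. firearms qualification 379 days ago vs limit 365 → not met
2. client-site audit 324 days ago vs limit 365 → met
3. use-of-force policy review 295 days ago vs limit 270 → not met
4. uniform insignia approval present → met
5. guards working without current registration 0 ≤ 1 → met
6. assault-and-battery coverage $1,000,000 ≥ $975,000 → met
7. condition 'uses patrol vehicles' does not hold → requirement n/a → met
8. condition 'deploys armed guards' does not hold → requirement n/a → met
9. state-licensed supervisors 6 ≥ 4 → met
10. general liability coverage $1,900,000 ≥ $1,850,000 → met
11. agency license certificate present → met
Not met: 1, 3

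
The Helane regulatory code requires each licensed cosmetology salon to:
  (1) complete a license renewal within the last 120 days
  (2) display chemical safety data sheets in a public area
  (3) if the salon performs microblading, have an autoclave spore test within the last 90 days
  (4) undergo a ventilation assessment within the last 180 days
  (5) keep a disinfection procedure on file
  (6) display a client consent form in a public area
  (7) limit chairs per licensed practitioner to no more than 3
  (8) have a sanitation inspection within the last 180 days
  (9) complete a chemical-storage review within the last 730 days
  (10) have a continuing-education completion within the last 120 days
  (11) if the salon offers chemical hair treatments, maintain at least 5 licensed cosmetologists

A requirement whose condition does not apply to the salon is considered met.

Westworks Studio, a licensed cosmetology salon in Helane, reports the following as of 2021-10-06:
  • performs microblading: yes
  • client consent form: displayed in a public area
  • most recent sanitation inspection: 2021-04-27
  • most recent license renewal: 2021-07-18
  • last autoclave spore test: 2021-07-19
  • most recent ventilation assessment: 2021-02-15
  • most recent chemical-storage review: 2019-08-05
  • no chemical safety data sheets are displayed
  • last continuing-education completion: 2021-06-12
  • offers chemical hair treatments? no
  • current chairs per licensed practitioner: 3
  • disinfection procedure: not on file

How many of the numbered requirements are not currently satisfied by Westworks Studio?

1. license renewal 80 days ago vs limit 120 → met
2. chemical safety data sheets absent → not met
3. condition 'performs microblading' holds; autoclave spore test 79 days ago vs limit 90 → met
4. ventilation assessment 233 days ago vs limit 180 → not met
5. disinfection procedure absent → not met
6. client consent form present → met
7. chairs per licensed practitioner 3 ≤ 3 → met
8. sanitation inspection 162 days ago vs limit 180 → met
9. chemical-storage review 793 days ago vs limit 730 → not met
10. continuing-education completion 116 days ago vs limit 120 → met
11. condition 'offers chemical hair treatments' does not hold → requirement n/a → met
Not met: 4 of 11

4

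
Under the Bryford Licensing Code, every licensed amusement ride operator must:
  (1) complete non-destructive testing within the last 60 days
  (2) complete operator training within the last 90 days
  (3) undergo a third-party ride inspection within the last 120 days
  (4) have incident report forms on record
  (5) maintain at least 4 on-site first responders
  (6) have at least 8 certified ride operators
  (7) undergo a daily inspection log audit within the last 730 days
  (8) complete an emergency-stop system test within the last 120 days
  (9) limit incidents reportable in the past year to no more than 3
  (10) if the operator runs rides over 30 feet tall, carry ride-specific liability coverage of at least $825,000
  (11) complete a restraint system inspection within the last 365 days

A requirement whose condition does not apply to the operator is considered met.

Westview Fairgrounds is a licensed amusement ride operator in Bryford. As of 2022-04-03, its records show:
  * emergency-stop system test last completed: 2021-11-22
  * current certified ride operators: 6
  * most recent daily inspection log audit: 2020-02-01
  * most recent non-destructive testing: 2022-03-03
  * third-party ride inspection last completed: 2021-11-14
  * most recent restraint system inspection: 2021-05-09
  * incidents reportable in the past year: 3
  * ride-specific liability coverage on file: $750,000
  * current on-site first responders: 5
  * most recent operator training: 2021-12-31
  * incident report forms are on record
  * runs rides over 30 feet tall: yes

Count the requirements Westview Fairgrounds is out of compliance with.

6

1. non-destructive testing 31 days ago vs limit 60 → met
2. operator training 93 days ago vs limit 90 → not met
3. third-party ride inspection 140 days ago vs limit 120 → not met
4. incident report forms present → met
5. on-site first responders 5 ≥ 4 → met
6. certified ride operators 6 < 8 → not met
7. daily inspection log audit 792 days ago vs limit 730 → not met
8. emergency-stop system test 132 days ago vs limit 120 → not met
9. incidents reportable in the past year 3 ≤ 3 → met
10. condition 'runs rides over 30 feet tall' holds; ride-specific liability coverage $750,000 < $825,000 → not met
11. restraint system inspection 329 days ago vs limit 365 → met
Not met: 6 of 11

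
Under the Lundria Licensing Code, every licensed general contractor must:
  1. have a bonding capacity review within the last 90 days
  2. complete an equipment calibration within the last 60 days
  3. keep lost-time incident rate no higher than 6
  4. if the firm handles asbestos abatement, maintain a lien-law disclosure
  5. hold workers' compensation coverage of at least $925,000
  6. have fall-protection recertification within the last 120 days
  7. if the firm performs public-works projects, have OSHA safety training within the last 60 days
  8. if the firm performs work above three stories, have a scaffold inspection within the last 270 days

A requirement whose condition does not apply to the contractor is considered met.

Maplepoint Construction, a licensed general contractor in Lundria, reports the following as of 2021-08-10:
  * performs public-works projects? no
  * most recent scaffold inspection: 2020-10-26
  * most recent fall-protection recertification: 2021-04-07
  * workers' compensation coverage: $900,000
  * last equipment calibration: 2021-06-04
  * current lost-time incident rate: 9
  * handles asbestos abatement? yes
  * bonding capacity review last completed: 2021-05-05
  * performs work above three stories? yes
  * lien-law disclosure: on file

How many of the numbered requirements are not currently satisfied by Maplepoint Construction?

1. bonding capacity review 97 days ago vs limit 90 → not met
2. equipment calibration 67 days ago vs limit 60 → not met
3. lost-time incident rate 9 > 6 → not met
4. condition 'handles asbestos abatement' holds; lien-law disclosure present → met
5. workers' compensation coverage $900,000 < $925,000 → not met
6. fall-protection recertification 125 days ago vs limit 120 → not met
7. condition 'performs public-works projects' does not hold → requirement n/a → met
8. condition 'performs work above three stories' holds; scaffold inspection 288 days ago vs limit 270 → not met
Not met: 6 of 8

6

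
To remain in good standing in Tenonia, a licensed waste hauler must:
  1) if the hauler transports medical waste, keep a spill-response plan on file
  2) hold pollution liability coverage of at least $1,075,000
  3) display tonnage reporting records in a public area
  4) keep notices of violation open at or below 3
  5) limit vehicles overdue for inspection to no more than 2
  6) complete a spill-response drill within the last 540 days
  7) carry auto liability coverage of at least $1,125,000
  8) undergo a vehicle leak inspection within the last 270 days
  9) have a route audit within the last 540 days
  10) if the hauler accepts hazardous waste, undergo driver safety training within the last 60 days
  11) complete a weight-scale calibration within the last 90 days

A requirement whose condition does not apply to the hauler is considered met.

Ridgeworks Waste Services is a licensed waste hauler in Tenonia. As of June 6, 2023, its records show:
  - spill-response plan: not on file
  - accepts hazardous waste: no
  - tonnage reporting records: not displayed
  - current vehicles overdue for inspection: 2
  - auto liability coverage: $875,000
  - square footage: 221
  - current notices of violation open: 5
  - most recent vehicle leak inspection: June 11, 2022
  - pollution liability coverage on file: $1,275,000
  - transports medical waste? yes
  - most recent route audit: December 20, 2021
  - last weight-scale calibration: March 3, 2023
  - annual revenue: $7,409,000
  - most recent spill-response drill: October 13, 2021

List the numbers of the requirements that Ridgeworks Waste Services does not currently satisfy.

1. condition 'transports medical waste' holds; spill-response plan absent → not met
2. pollution liability coverage $1,275,000 ≥ $1,075,000 → met
3. tonnage reporting records absent → not met
4. notices of violation open 5 > 3 → not met
5. vehicles overdue for inspection 2 ≤ 2 → met
6. spill-response drill 601 days ago vs limit 540 → not met
7. auto liability coverage $875,000 < $1,125,000 → not met
8. vehicle leak inspection 360 days ago vs limit 270 → not met
9. route audit 533 days ago vs limit 540 → met
10. condition 'accepts hazardous waste' does not hold → requirement n/a → met
11. weight-scale calibration 95 days ago vs limit 90 → not met
Not met: 1, 3, 4, 6, 7, 8, 11

1, 3, 4, 6, 7, 8, 11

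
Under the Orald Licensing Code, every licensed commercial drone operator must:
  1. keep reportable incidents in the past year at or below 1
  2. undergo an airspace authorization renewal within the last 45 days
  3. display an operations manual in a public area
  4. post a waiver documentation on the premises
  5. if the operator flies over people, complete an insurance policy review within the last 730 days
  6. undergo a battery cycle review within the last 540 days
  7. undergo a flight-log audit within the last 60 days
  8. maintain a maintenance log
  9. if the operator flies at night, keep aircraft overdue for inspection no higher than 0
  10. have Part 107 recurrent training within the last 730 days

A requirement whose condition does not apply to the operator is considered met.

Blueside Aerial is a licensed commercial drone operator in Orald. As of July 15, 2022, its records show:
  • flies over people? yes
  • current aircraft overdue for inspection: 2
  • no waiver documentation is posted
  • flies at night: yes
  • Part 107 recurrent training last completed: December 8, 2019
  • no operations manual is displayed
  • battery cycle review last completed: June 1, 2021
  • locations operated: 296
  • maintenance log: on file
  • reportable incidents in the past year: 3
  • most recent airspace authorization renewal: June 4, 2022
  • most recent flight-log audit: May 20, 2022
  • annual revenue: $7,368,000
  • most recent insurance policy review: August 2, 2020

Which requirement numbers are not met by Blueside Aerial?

1. reportable incidents in the past year 3 > 1 → not met
2. airspace authorization renewal 41 days ago vs limit 45 → met
3. operations manual absent → not met
4. waiver documentation absent → not met
5. condition 'flies over people' holds; insurance policy review 712 days ago vs limit 730 → met
6. battery cycle review 409 days ago vs limit 540 → met
7. flight-log audit 56 days ago vs limit 60 → met
8. maintenance log present → met
9. condition 'flies at night' holds; aircraft overdue for inspection 2 > 0 → not met
10. Part 107 recurrent training 950 days ago vs limit 730 → not met
Not met: 1, 3, 4, 9, 10

1, 3, 4, 9, 10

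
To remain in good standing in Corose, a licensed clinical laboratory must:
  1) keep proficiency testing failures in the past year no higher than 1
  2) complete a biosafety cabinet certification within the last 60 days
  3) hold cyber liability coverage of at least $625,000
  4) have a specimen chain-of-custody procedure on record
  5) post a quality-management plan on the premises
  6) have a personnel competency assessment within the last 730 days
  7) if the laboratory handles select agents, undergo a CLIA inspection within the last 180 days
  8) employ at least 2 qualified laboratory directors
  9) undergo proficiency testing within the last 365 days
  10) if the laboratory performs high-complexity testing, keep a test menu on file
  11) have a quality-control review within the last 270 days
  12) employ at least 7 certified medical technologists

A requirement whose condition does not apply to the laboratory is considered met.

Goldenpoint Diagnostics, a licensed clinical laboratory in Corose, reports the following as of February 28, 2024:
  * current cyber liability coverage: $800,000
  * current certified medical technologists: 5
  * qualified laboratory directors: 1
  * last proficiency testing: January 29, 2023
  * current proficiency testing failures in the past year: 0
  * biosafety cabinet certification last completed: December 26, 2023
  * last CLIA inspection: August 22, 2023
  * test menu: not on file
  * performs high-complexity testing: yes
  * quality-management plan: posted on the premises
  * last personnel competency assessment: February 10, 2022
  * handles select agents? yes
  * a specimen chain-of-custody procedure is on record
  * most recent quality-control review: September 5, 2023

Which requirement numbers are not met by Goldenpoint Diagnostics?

1. proficiency testing failures in the past year 0 ≤ 1 → met
2. biosafety cabinet certification 64 days ago vs limit 60 → not met
3. cyber liability coverage $800,000 ≥ $625,000 → met
4. specimen chain-of-custody procedure present → met
5. quality-management plan present → met
6. personnel competency assessment 748 days ago vs limit 730 → not met
7. condition 'handles select agents' holds; CLIA inspection 190 days ago vs limit 180 → not met
8. qualified laboratory directors 1 < 2 → not met
9. proficiency testing 395 days ago vs limit 365 → not met
10. condition 'performs high-complexity testing' holds; test menu absent → not met
11. quality-control review 176 days ago vs limit 270 → met
12. certified medical technologists 5 < 7 → not met
Not met: 2, 6, 7, 8, 9, 10, 12

2, 6, 7, 8, 9, 10, 12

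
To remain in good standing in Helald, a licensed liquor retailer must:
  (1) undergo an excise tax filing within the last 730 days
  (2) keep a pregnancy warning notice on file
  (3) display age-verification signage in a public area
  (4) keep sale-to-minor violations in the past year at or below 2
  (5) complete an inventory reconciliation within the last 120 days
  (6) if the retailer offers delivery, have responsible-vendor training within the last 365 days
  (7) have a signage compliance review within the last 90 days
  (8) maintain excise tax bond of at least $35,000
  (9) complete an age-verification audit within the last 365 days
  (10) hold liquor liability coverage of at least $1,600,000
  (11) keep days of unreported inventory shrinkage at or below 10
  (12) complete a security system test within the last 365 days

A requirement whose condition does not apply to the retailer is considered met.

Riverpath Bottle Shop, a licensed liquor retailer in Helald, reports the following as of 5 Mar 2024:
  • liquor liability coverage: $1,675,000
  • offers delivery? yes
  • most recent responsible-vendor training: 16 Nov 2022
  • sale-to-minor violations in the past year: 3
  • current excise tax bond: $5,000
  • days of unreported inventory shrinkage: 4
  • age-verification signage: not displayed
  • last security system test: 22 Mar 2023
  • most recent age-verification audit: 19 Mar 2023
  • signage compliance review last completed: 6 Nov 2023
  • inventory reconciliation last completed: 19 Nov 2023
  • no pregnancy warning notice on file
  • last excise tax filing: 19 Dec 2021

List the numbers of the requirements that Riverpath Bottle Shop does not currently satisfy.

1, 2, 3, 4, 6, 7, 8

1. excise tax filing 807 days ago vs limit 730 → not met
2. pregnancy warning notice absent → not met
3. age-verification signage absent → not met
4. sale-to-minor violations in the past year 3 > 2 → not met
5. inventory reconciliation 107 days ago vs limit 120 → met
6. condition 'offers delivery' holds; responsible-vendor training 475 days ago vs limit 365 → not met
7. signage compliance review 120 days ago vs limit 90 → not met
8. excise tax bond $5,000 < $35,000 → not met
9. age-verification audit 352 days ago vs limit 365 → met
10. liquor liability coverage $1,675,000 ≥ $1,600,000 → met
11. days of unreported inventory shrinkage 4 ≤ 10 → met
12. security system test 349 days ago vs limit 365 → met
Not met: 1, 2, 3, 4, 6, 7, 8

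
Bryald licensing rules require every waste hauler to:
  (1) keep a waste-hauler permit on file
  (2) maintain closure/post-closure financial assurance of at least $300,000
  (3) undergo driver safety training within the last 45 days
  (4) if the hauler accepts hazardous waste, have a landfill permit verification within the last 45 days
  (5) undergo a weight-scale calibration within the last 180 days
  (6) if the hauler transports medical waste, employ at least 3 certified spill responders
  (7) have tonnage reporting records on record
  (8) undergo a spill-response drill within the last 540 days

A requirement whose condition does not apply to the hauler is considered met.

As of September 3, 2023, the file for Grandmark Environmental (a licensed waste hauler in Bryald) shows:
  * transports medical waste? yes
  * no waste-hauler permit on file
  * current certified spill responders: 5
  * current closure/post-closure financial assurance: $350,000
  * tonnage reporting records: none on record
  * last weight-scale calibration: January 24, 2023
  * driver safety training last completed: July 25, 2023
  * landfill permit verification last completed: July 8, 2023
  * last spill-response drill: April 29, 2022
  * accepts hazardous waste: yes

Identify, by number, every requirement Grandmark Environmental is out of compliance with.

1. waste-hauler permit absent → not met
2. closure/post-closure financial assurance $350,000 ≥ $300,000 → met
3. driver safety training 40 days ago vs limit 45 → met
4. condition 'accepts hazardous waste' holds; landfill permit verification 57 days ago vs limit 45 → not met
5. weight-scale calibration 222 days ago vs limit 180 → not met
6. condition 'transports medical waste' holds; certified spill responders 5 ≥ 3 → met
7. tonnage reporting records absent → not met
8. spill-response drill 492 days ago vs limit 540 → met
Not met: 1, 4, 5, 7

1, 4, 5, 7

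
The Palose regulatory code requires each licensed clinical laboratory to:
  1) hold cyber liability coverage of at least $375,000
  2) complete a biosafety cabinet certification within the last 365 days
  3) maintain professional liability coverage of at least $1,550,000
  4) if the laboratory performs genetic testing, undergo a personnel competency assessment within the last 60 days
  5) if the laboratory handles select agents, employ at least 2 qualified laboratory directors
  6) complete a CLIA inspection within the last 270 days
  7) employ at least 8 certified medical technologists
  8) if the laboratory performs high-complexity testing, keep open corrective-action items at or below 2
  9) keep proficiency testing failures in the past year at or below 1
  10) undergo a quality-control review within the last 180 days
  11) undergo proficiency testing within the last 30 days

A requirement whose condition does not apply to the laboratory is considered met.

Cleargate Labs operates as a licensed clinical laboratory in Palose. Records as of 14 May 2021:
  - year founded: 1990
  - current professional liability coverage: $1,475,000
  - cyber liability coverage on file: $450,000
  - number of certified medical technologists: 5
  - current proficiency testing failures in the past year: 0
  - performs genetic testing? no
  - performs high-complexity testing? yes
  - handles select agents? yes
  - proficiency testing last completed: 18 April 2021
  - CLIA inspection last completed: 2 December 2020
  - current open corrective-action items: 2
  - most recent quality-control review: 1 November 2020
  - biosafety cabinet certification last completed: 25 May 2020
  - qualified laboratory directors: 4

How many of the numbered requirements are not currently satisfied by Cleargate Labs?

3

1. cyber liability coverage $450,000 ≥ $375,000 → met
2. biosafety cabinet certification 354 days ago vs limit 365 → met
3. professional liability coverage $1,475,000 < $1,550,000 → not met
4. condition 'performs genetic testing' does not hold → requirement n/a → met
5. condition 'handles select agents' holds; qualified laboratory directors 4 ≥ 2 → met
6. CLIA inspection 163 days ago vs limit 270 → met
7. certified medical technologists 5 < 8 → not met
8. condition 'performs high-complexity testing' holds; open corrective-action items 2 ≤ 2 → met
9. proficiency testing failures in the past year 0 ≤ 1 → met
10. quality-control review 194 days ago vs limit 180 → not met
11. proficiency testing 26 days ago vs limit 30 → met
Not met: 3 of 11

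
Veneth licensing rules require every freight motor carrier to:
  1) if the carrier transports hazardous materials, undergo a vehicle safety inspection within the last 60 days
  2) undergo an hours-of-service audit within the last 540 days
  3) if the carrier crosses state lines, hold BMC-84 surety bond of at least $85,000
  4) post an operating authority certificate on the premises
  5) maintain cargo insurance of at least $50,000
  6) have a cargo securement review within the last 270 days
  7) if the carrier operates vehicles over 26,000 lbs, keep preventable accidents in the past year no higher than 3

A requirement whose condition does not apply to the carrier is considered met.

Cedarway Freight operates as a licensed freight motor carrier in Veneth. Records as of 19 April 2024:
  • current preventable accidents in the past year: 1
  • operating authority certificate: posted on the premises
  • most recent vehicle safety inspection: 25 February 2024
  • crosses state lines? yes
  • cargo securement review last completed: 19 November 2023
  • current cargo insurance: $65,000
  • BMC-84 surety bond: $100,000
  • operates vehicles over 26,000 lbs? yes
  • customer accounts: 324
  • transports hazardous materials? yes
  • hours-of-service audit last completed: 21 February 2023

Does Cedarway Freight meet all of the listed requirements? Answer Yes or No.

Yes

1. condition 'transports hazardous materials' holds; vehicle safety inspection 54 days ago vs limit 60 → met
2. hours-of-service audit 423 days ago vs limit 540 → met
3. condition 'crosses state lines' holds; BMC-84 surety bond $100,000 ≥ $85,000 → met
4. operating authority certificate present → met
5. cargo insurance $65,000 ≥ $50,000 → met
6. cargo securement review 152 days ago vs limit 270 → met
7. condition 'operates vehicles over 26,000 lbs' holds; preventable accidents in the past year 1 ≤ 3 → met
All met.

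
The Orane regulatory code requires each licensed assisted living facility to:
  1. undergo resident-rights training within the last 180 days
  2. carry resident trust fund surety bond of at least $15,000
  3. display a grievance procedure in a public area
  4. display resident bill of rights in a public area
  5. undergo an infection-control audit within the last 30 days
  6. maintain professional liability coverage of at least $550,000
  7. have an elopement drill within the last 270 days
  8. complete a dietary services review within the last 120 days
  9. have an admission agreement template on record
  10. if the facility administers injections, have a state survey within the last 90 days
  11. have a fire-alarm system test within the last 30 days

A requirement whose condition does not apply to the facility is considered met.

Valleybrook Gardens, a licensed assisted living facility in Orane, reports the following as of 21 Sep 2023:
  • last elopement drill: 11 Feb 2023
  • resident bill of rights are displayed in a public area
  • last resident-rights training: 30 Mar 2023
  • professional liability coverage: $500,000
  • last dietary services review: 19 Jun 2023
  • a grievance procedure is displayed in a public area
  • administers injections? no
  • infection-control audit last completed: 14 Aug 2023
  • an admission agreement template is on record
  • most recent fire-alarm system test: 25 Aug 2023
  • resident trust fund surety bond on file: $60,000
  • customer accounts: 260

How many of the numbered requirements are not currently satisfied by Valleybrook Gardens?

2

1. resident-rights training 175 days ago vs limit 180 → met
2. resident trust fund surety bond $60,000 ≥ $15,000 → met
3. grievance procedure present → met
4. resident bill of rights present → met
5. infection-control audit 38 days ago vs limit 30 → not met
6. professional liability coverage $500,000 < $550,000 → not met
7. elopement drill 222 days ago vs limit 270 → met
8. dietary services review 94 days ago vs limit 120 → met
9. admission agreement template present → met
10. condition 'administers injections' does not hold → requirement n/a → met
11. fire-alarm system test 27 days ago vs limit 30 → met
Not met: 2 of 11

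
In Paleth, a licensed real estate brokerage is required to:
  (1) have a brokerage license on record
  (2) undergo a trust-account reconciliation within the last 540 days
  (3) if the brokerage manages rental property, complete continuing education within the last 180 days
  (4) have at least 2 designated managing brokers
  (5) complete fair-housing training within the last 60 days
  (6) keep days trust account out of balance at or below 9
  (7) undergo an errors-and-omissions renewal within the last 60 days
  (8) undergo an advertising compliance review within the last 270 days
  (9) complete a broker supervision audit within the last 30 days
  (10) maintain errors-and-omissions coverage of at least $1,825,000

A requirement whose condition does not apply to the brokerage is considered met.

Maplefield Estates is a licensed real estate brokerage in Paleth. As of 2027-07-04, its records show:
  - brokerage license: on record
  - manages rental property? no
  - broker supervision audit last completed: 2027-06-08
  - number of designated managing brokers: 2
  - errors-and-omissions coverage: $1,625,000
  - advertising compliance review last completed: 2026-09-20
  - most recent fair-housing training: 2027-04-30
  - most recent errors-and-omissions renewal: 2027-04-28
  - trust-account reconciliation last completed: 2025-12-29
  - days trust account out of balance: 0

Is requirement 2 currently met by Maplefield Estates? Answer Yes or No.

No

2. trust-account reconciliation 552 days ago vs limit 540 → not met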